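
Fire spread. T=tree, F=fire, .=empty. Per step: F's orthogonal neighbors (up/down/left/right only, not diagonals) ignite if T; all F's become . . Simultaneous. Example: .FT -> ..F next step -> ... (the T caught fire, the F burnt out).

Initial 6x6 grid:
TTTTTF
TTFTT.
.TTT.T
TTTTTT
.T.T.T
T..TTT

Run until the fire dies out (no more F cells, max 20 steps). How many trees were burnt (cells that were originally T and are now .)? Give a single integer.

Step 1: +5 fires, +2 burnt (F count now 5)
Step 2: +7 fires, +5 burnt (F count now 7)
Step 3: +3 fires, +7 burnt (F count now 3)
Step 4: +4 fires, +3 burnt (F count now 4)
Step 5: +2 fires, +4 burnt (F count now 2)
Step 6: +3 fires, +2 burnt (F count now 3)
Step 7: +1 fires, +3 burnt (F count now 1)
Step 8: +0 fires, +1 burnt (F count now 0)
Fire out after step 8
Initially T: 26, now '.': 35
Total burnt (originally-T cells now '.'): 25

Answer: 25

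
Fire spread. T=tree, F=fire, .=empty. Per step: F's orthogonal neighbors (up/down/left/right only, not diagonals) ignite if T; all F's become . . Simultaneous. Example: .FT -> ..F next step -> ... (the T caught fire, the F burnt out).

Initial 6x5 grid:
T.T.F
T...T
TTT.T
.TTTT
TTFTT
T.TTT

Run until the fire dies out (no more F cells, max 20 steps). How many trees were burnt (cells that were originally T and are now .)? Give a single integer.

Step 1: +5 fires, +2 burnt (F count now 5)
Step 2: +7 fires, +5 burnt (F count now 7)
Step 3: +4 fires, +7 burnt (F count now 4)
Step 4: +1 fires, +4 burnt (F count now 1)
Step 5: +1 fires, +1 burnt (F count now 1)
Step 6: +1 fires, +1 burnt (F count now 1)
Step 7: +0 fires, +1 burnt (F count now 0)
Fire out after step 7
Initially T: 20, now '.': 29
Total burnt (originally-T cells now '.'): 19

Answer: 19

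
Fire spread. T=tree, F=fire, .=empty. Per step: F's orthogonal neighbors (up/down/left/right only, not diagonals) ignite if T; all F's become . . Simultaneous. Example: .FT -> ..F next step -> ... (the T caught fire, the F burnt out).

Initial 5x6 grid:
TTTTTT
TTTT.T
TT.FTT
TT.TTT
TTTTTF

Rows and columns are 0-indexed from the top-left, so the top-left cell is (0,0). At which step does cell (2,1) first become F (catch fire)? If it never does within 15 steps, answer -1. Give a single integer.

Step 1: cell (2,1)='T' (+5 fires, +2 burnt)
Step 2: cell (2,1)='T' (+5 fires, +5 burnt)
Step 3: cell (2,1)='T' (+5 fires, +5 burnt)
Step 4: cell (2,1)='F' (+5 fires, +5 burnt)
  -> target ignites at step 4
Step 5: cell (2,1)='.' (+4 fires, +5 burnt)
Step 6: cell (2,1)='.' (+1 fires, +4 burnt)
Step 7: cell (2,1)='.' (+0 fires, +1 burnt)
  fire out at step 7

4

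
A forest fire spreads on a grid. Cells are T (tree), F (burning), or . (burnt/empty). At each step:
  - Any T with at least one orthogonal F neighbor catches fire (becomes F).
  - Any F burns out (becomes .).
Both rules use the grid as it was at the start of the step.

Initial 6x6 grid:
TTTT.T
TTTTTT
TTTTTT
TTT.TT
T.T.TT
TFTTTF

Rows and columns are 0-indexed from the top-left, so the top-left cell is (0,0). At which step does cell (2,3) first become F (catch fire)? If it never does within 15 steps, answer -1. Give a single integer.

Step 1: cell (2,3)='T' (+4 fires, +2 burnt)
Step 2: cell (2,3)='T' (+5 fires, +4 burnt)
Step 3: cell (2,3)='T' (+4 fires, +5 burnt)
Step 4: cell (2,3)='T' (+5 fires, +4 burnt)
Step 5: cell (2,3)='F' (+6 fires, +5 burnt)
  -> target ignites at step 5
Step 6: cell (2,3)='.' (+4 fires, +6 burnt)
Step 7: cell (2,3)='.' (+2 fires, +4 burnt)
Step 8: cell (2,3)='.' (+0 fires, +2 burnt)
  fire out at step 8

5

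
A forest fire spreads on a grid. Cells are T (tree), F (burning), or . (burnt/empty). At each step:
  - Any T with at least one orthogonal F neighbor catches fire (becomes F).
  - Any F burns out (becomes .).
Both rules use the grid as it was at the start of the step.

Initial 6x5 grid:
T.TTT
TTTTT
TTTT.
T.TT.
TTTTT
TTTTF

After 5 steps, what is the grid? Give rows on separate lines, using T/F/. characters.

Step 1: 2 trees catch fire, 1 burn out
  T.TTT
  TTTTT
  TTTT.
  T.TT.
  TTTTF
  TTTF.
Step 2: 2 trees catch fire, 2 burn out
  T.TTT
  TTTTT
  TTTT.
  T.TT.
  TTTF.
  TTF..
Step 3: 3 trees catch fire, 2 burn out
  T.TTT
  TTTTT
  TTTT.
  T.TF.
  TTF..
  TF...
Step 4: 4 trees catch fire, 3 burn out
  T.TTT
  TTTTT
  TTTF.
  T.F..
  TF...
  F....
Step 5: 3 trees catch fire, 4 burn out
  T.TTT
  TTTFT
  TTF..
  T....
  F....
  .....

T.TTT
TTTFT
TTF..
T....
F....
.....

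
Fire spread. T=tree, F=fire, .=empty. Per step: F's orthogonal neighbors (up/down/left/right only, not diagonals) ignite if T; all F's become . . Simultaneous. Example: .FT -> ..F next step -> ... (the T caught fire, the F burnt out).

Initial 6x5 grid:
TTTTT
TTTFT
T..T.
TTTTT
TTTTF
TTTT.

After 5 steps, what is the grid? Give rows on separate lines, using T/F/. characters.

Step 1: 6 trees catch fire, 2 burn out
  TTTFT
  TTF.F
  T..F.
  TTTTF
  TTTF.
  TTTT.
Step 2: 6 trees catch fire, 6 burn out
  TTF.F
  TF...
  T....
  TTTF.
  TTF..
  TTTF.
Step 3: 5 trees catch fire, 6 burn out
  TF...
  F....
  T....
  TTF..
  TF...
  TTF..
Step 4: 5 trees catch fire, 5 burn out
  F....
  .....
  F....
  TF...
  F....
  TF...
Step 5: 2 trees catch fire, 5 burn out
  .....
  .....
  .....
  F....
  .....
  F....

.....
.....
.....
F....
.....
F....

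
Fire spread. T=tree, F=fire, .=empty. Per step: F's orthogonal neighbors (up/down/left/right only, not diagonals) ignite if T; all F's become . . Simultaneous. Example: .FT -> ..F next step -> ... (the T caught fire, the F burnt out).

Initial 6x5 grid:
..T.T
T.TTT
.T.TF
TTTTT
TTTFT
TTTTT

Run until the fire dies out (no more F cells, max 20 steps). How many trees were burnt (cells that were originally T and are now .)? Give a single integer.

Step 1: +7 fires, +2 burnt (F count now 7)
Step 2: +6 fires, +7 burnt (F count now 6)
Step 3: +4 fires, +6 burnt (F count now 4)
Step 4: +4 fires, +4 burnt (F count now 4)
Step 5: +0 fires, +4 burnt (F count now 0)
Fire out after step 5
Initially T: 22, now '.': 29
Total burnt (originally-T cells now '.'): 21

Answer: 21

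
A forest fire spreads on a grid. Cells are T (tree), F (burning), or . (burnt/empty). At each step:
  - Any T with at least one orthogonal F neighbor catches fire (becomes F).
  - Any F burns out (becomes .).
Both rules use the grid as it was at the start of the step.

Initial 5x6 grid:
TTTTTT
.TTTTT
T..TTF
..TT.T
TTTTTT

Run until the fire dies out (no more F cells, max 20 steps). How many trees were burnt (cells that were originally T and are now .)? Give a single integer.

Step 1: +3 fires, +1 burnt (F count now 3)
Step 2: +4 fires, +3 burnt (F count now 4)
Step 3: +4 fires, +4 burnt (F count now 4)
Step 4: +4 fires, +4 burnt (F count now 4)
Step 5: +3 fires, +4 burnt (F count now 3)
Step 6: +2 fires, +3 burnt (F count now 2)
Step 7: +2 fires, +2 burnt (F count now 2)
Step 8: +0 fires, +2 burnt (F count now 0)
Fire out after step 8
Initially T: 23, now '.': 29
Total burnt (originally-T cells now '.'): 22

Answer: 22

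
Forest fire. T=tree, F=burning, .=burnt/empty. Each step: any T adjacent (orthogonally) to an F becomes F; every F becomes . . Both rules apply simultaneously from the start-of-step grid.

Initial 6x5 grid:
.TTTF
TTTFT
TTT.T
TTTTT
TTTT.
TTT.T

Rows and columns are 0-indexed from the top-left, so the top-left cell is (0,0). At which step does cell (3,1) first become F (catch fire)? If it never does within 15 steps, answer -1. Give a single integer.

Step 1: cell (3,1)='T' (+3 fires, +2 burnt)
Step 2: cell (3,1)='T' (+4 fires, +3 burnt)
Step 3: cell (3,1)='T' (+5 fires, +4 burnt)
Step 4: cell (3,1)='F' (+4 fires, +5 burnt)
  -> target ignites at step 4
Step 5: cell (3,1)='.' (+4 fires, +4 burnt)
Step 6: cell (3,1)='.' (+2 fires, +4 burnt)
Step 7: cell (3,1)='.' (+1 fires, +2 burnt)
Step 8: cell (3,1)='.' (+0 fires, +1 burnt)
  fire out at step 8

4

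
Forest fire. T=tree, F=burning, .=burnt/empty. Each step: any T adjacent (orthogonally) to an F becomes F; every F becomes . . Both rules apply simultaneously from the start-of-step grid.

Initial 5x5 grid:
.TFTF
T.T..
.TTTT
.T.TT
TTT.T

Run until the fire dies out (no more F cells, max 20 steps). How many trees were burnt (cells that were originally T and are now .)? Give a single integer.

Step 1: +3 fires, +2 burnt (F count now 3)
Step 2: +1 fires, +3 burnt (F count now 1)
Step 3: +2 fires, +1 burnt (F count now 2)
Step 4: +3 fires, +2 burnt (F count now 3)
Step 5: +2 fires, +3 burnt (F count now 2)
Step 6: +3 fires, +2 burnt (F count now 3)
Step 7: +0 fires, +3 burnt (F count now 0)
Fire out after step 7
Initially T: 15, now '.': 24
Total burnt (originally-T cells now '.'): 14

Answer: 14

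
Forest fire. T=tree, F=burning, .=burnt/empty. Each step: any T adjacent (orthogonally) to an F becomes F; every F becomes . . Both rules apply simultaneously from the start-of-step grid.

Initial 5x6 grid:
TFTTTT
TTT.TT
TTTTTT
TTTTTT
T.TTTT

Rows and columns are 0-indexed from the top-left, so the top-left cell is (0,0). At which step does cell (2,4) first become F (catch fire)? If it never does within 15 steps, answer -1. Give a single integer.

Step 1: cell (2,4)='T' (+3 fires, +1 burnt)
Step 2: cell (2,4)='T' (+4 fires, +3 burnt)
Step 3: cell (2,4)='T' (+4 fires, +4 burnt)
Step 4: cell (2,4)='T' (+5 fires, +4 burnt)
Step 5: cell (2,4)='F' (+5 fires, +5 burnt)
  -> target ignites at step 5
Step 6: cell (2,4)='.' (+3 fires, +5 burnt)
Step 7: cell (2,4)='.' (+2 fires, +3 burnt)
Step 8: cell (2,4)='.' (+1 fires, +2 burnt)
Step 9: cell (2,4)='.' (+0 fires, +1 burnt)
  fire out at step 9

5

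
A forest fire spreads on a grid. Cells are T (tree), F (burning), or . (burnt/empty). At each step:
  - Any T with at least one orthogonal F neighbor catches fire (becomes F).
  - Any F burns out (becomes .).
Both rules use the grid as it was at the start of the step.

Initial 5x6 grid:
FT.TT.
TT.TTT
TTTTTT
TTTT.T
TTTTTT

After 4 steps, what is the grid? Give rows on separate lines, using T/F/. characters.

Step 1: 2 trees catch fire, 1 burn out
  .F.TT.
  FT.TTT
  TTTTTT
  TTTT.T
  TTTTTT
Step 2: 2 trees catch fire, 2 burn out
  ...TT.
  .F.TTT
  FTTTTT
  TTTT.T
  TTTTTT
Step 3: 2 trees catch fire, 2 burn out
  ...TT.
  ...TTT
  .FTTTT
  FTTT.T
  TTTTTT
Step 4: 3 trees catch fire, 2 burn out
  ...TT.
  ...TTT
  ..FTTT
  .FTT.T
  FTTTTT

...TT.
...TTT
..FTTT
.FTT.T
FTTTTT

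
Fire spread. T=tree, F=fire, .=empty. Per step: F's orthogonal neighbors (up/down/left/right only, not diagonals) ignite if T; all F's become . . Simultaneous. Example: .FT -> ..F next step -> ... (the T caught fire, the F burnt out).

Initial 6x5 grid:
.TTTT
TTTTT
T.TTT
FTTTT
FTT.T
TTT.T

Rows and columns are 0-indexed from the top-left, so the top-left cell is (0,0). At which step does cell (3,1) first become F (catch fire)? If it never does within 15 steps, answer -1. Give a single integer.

Step 1: cell (3,1)='F' (+4 fires, +2 burnt)
  -> target ignites at step 1
Step 2: cell (3,1)='.' (+4 fires, +4 burnt)
Step 3: cell (3,1)='.' (+4 fires, +4 burnt)
Step 4: cell (3,1)='.' (+4 fires, +4 burnt)
Step 5: cell (3,1)='.' (+4 fires, +4 burnt)
Step 6: cell (3,1)='.' (+3 fires, +4 burnt)
Step 7: cell (3,1)='.' (+1 fires, +3 burnt)
Step 8: cell (3,1)='.' (+0 fires, +1 burnt)
  fire out at step 8

1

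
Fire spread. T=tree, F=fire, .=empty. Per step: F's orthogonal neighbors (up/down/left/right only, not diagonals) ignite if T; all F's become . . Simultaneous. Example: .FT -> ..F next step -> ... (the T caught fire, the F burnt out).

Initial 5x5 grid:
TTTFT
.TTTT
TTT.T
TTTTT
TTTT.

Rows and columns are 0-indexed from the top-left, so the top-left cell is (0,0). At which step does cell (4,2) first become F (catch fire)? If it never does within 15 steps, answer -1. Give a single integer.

Step 1: cell (4,2)='T' (+3 fires, +1 burnt)
Step 2: cell (4,2)='T' (+3 fires, +3 burnt)
Step 3: cell (4,2)='T' (+4 fires, +3 burnt)
Step 4: cell (4,2)='T' (+3 fires, +4 burnt)
Step 5: cell (4,2)='F' (+4 fires, +3 burnt)
  -> target ignites at step 5
Step 6: cell (4,2)='.' (+3 fires, +4 burnt)
Step 7: cell (4,2)='.' (+1 fires, +3 burnt)
Step 8: cell (4,2)='.' (+0 fires, +1 burnt)
  fire out at step 8

5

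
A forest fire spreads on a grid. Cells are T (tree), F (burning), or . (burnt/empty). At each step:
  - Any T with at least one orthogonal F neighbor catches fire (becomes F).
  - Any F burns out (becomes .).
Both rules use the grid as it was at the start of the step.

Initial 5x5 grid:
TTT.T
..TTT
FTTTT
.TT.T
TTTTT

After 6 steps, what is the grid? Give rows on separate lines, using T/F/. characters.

Step 1: 1 trees catch fire, 1 burn out
  TTT.T
  ..TTT
  .FTTT
  .TT.T
  TTTTT
Step 2: 2 trees catch fire, 1 burn out
  TTT.T
  ..TTT
  ..FTT
  .FT.T
  TTTTT
Step 3: 4 trees catch fire, 2 burn out
  TTT.T
  ..FTT
  ...FT
  ..F.T
  TFTTT
Step 4: 5 trees catch fire, 4 burn out
  TTF.T
  ...FT
  ....F
  ....T
  F.FTT
Step 5: 4 trees catch fire, 5 burn out
  TF..T
  ....F
  .....
  ....F
  ...FT
Step 6: 3 trees catch fire, 4 burn out
  F...F
  .....
  .....
  .....
  ....F

F...F
.....
.....
.....
....F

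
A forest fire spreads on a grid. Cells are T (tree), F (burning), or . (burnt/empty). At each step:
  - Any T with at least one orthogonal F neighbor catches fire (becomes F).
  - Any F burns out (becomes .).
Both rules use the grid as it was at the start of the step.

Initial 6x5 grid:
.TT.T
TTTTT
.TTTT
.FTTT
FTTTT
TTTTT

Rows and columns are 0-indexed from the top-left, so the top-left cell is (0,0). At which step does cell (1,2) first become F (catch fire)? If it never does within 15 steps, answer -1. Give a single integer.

Step 1: cell (1,2)='T' (+4 fires, +2 burnt)
Step 2: cell (1,2)='T' (+5 fires, +4 burnt)
Step 3: cell (1,2)='F' (+7 fires, +5 burnt)
  -> target ignites at step 3
Step 4: cell (1,2)='.' (+5 fires, +7 burnt)
Step 5: cell (1,2)='.' (+2 fires, +5 burnt)
Step 6: cell (1,2)='.' (+1 fires, +2 burnt)
Step 7: cell (1,2)='.' (+0 fires, +1 burnt)
  fire out at step 7

3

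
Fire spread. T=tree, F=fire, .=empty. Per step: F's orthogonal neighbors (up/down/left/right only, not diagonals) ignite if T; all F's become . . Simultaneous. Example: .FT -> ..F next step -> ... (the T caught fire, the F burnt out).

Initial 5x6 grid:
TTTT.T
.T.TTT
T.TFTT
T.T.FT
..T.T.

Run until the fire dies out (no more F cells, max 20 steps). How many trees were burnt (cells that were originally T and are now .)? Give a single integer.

Step 1: +5 fires, +2 burnt (F count now 5)
Step 2: +4 fires, +5 burnt (F count now 4)
Step 3: +3 fires, +4 burnt (F count now 3)
Step 4: +2 fires, +3 burnt (F count now 2)
Step 5: +2 fires, +2 burnt (F count now 2)
Step 6: +0 fires, +2 burnt (F count now 0)
Fire out after step 6
Initially T: 18, now '.': 28
Total burnt (originally-T cells now '.'): 16

Answer: 16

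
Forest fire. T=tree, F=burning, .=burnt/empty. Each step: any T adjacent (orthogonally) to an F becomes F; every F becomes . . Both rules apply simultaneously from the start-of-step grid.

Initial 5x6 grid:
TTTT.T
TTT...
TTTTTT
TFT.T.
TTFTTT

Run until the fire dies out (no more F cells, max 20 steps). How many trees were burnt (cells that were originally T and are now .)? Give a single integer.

Answer: 21

Derivation:
Step 1: +5 fires, +2 burnt (F count now 5)
Step 2: +5 fires, +5 burnt (F count now 5)
Step 3: +6 fires, +5 burnt (F count now 6)
Step 4: +3 fires, +6 burnt (F count now 3)
Step 5: +2 fires, +3 burnt (F count now 2)
Step 6: +0 fires, +2 burnt (F count now 0)
Fire out after step 6
Initially T: 22, now '.': 29
Total burnt (originally-T cells now '.'): 21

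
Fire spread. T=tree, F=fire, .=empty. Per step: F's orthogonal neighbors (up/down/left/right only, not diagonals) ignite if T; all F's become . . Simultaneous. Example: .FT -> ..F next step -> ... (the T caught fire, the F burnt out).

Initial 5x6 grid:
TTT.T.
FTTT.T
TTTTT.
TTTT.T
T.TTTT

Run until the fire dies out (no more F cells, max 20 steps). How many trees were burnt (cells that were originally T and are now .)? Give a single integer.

Step 1: +3 fires, +1 burnt (F count now 3)
Step 2: +4 fires, +3 burnt (F count now 4)
Step 3: +5 fires, +4 burnt (F count now 5)
Step 4: +2 fires, +5 burnt (F count now 2)
Step 5: +3 fires, +2 burnt (F count now 3)
Step 6: +1 fires, +3 burnt (F count now 1)
Step 7: +1 fires, +1 burnt (F count now 1)
Step 8: +1 fires, +1 burnt (F count now 1)
Step 9: +1 fires, +1 burnt (F count now 1)
Step 10: +0 fires, +1 burnt (F count now 0)
Fire out after step 10
Initially T: 23, now '.': 28
Total burnt (originally-T cells now '.'): 21

Answer: 21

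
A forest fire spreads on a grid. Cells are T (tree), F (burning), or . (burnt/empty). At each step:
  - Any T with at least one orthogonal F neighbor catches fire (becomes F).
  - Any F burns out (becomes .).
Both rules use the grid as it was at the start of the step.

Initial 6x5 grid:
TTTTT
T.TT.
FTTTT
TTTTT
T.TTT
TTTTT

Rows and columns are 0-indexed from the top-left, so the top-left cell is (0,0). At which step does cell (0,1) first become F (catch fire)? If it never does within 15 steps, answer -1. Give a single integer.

Step 1: cell (0,1)='T' (+3 fires, +1 burnt)
Step 2: cell (0,1)='T' (+4 fires, +3 burnt)
Step 3: cell (0,1)='F' (+5 fires, +4 burnt)
  -> target ignites at step 3
Step 4: cell (0,1)='.' (+6 fires, +5 burnt)
Step 5: cell (0,1)='.' (+4 fires, +6 burnt)
Step 6: cell (0,1)='.' (+3 fires, +4 burnt)
Step 7: cell (0,1)='.' (+1 fires, +3 burnt)
Step 8: cell (0,1)='.' (+0 fires, +1 burnt)
  fire out at step 8

3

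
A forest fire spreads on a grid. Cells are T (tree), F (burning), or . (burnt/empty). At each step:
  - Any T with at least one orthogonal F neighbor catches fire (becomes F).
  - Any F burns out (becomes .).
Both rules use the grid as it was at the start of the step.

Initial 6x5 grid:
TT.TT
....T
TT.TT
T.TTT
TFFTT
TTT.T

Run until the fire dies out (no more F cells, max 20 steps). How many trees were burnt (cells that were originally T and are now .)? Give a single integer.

Answer: 18

Derivation:
Step 1: +5 fires, +2 burnt (F count now 5)
Step 2: +4 fires, +5 burnt (F count now 4)
Step 3: +4 fires, +4 burnt (F count now 4)
Step 4: +2 fires, +4 burnt (F count now 2)
Step 5: +1 fires, +2 burnt (F count now 1)
Step 6: +1 fires, +1 burnt (F count now 1)
Step 7: +1 fires, +1 burnt (F count now 1)
Step 8: +0 fires, +1 burnt (F count now 0)
Fire out after step 8
Initially T: 20, now '.': 28
Total burnt (originally-T cells now '.'): 18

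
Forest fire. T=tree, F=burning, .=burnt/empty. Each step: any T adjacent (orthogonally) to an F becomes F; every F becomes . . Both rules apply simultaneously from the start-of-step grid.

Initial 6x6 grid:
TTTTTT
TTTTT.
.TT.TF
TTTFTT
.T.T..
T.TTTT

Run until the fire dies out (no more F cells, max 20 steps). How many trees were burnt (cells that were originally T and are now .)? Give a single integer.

Answer: 25

Derivation:
Step 1: +5 fires, +2 burnt (F count now 5)
Step 2: +4 fires, +5 burnt (F count now 4)
Step 3: +8 fires, +4 burnt (F count now 8)
Step 4: +5 fires, +8 burnt (F count now 5)
Step 5: +2 fires, +5 burnt (F count now 2)
Step 6: +1 fires, +2 burnt (F count now 1)
Step 7: +0 fires, +1 burnt (F count now 0)
Fire out after step 7
Initially T: 26, now '.': 35
Total burnt (originally-T cells now '.'): 25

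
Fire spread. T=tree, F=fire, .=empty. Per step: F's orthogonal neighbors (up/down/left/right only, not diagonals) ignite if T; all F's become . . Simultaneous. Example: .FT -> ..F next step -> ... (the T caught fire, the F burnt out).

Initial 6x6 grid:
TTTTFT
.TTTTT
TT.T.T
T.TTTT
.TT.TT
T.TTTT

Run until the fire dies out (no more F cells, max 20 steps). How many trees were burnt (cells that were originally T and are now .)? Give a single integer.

Step 1: +3 fires, +1 burnt (F count now 3)
Step 2: +3 fires, +3 burnt (F count now 3)
Step 3: +4 fires, +3 burnt (F count now 4)
Step 4: +4 fires, +4 burnt (F count now 4)
Step 5: +4 fires, +4 burnt (F count now 4)
Step 6: +4 fires, +4 burnt (F count now 4)
Step 7: +4 fires, +4 burnt (F count now 4)
Step 8: +1 fires, +4 burnt (F count now 1)
Step 9: +0 fires, +1 burnt (F count now 0)
Fire out after step 9
Initially T: 28, now '.': 35
Total burnt (originally-T cells now '.'): 27

Answer: 27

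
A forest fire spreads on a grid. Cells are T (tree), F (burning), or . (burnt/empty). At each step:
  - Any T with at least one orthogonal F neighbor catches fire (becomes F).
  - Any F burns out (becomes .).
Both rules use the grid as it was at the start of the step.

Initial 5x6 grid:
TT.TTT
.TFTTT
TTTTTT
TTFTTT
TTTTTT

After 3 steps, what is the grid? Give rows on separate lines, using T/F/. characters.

Step 1: 6 trees catch fire, 2 burn out
  TT.TTT
  .F.FTT
  TTFTTT
  TF.FTT
  TTFTTT
Step 2: 9 trees catch fire, 6 burn out
  TF.FTT
  ....FT
  TF.FTT
  F...FT
  TF.FTT
Step 3: 8 trees catch fire, 9 burn out
  F...FT
  .....F
  F...FT
  .....F
  F...FT

F...FT
.....F
F...FT
.....F
F...FT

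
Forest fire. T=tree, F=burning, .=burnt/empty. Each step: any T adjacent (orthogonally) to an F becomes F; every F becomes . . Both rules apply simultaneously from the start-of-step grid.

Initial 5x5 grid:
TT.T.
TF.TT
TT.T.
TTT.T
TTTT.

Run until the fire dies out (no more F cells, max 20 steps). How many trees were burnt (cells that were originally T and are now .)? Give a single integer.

Step 1: +3 fires, +1 burnt (F count now 3)
Step 2: +3 fires, +3 burnt (F count now 3)
Step 3: +3 fires, +3 burnt (F count now 3)
Step 4: +2 fires, +3 burnt (F count now 2)
Step 5: +1 fires, +2 burnt (F count now 1)
Step 6: +0 fires, +1 burnt (F count now 0)
Fire out after step 6
Initially T: 17, now '.': 20
Total burnt (originally-T cells now '.'): 12

Answer: 12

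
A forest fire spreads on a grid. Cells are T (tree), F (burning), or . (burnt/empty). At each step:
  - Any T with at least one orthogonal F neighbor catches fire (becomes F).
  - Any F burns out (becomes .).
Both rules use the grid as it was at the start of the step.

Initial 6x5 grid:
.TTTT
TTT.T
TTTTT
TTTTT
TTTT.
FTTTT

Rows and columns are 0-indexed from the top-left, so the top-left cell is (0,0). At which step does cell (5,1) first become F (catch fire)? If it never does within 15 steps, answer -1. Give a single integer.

Step 1: cell (5,1)='F' (+2 fires, +1 burnt)
  -> target ignites at step 1
Step 2: cell (5,1)='.' (+3 fires, +2 burnt)
Step 3: cell (5,1)='.' (+4 fires, +3 burnt)
Step 4: cell (5,1)='.' (+5 fires, +4 burnt)
Step 5: cell (5,1)='.' (+3 fires, +5 burnt)
Step 6: cell (5,1)='.' (+4 fires, +3 burnt)
Step 7: cell (5,1)='.' (+2 fires, +4 burnt)
Step 8: cell (5,1)='.' (+2 fires, +2 burnt)
Step 9: cell (5,1)='.' (+1 fires, +2 burnt)
Step 10: cell (5,1)='.' (+0 fires, +1 burnt)
  fire out at step 10

1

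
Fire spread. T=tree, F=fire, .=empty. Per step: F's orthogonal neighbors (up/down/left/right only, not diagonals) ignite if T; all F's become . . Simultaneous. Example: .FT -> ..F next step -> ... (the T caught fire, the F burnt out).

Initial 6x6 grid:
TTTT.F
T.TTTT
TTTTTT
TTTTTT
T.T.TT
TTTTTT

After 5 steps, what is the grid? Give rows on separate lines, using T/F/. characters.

Step 1: 1 trees catch fire, 1 burn out
  TTTT..
  T.TTTF
  TTTTTT
  TTTTTT
  T.T.TT
  TTTTTT
Step 2: 2 trees catch fire, 1 burn out
  TTTT..
  T.TTF.
  TTTTTF
  TTTTTT
  T.T.TT
  TTTTTT
Step 3: 3 trees catch fire, 2 burn out
  TTTT..
  T.TF..
  TTTTF.
  TTTTTF
  T.T.TT
  TTTTTT
Step 4: 5 trees catch fire, 3 burn out
  TTTF..
  T.F...
  TTTF..
  TTTTF.
  T.T.TF
  TTTTTT
Step 5: 5 trees catch fire, 5 burn out
  TTF...
  T.....
  TTF...
  TTTF..
  T.T.F.
  TTTTTF

TTF...
T.....
TTF...
TTTF..
T.T.F.
TTTTTF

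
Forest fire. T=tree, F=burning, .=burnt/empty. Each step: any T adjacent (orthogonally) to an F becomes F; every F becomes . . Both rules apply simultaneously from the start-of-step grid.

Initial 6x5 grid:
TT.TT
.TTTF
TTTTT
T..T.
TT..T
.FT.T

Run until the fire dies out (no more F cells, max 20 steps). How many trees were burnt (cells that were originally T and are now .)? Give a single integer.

Step 1: +5 fires, +2 burnt (F count now 5)
Step 2: +4 fires, +5 burnt (F count now 4)
Step 3: +4 fires, +4 burnt (F count now 4)
Step 4: +3 fires, +4 burnt (F count now 3)
Step 5: +1 fires, +3 burnt (F count now 1)
Step 6: +0 fires, +1 burnt (F count now 0)
Fire out after step 6
Initially T: 19, now '.': 28
Total burnt (originally-T cells now '.'): 17

Answer: 17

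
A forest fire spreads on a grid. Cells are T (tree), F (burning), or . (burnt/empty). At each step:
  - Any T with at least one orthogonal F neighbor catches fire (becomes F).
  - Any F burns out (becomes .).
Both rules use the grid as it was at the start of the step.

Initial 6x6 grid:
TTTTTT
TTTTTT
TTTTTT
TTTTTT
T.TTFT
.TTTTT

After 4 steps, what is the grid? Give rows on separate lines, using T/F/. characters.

Step 1: 4 trees catch fire, 1 burn out
  TTTTTT
  TTTTTT
  TTTTTT
  TTTTFT
  T.TF.F
  .TTTFT
Step 2: 6 trees catch fire, 4 burn out
  TTTTTT
  TTTTTT
  TTTTFT
  TTTF.F
  T.F...
  .TTF.F
Step 3: 5 trees catch fire, 6 burn out
  TTTTTT
  TTTTFT
  TTTF.F
  TTF...
  T.....
  .TF...
Step 4: 6 trees catch fire, 5 burn out
  TTTTFT
  TTTF.F
  TTF...
  TF....
  T.....
  .F....

TTTTFT
TTTF.F
TTF...
TF....
T.....
.F....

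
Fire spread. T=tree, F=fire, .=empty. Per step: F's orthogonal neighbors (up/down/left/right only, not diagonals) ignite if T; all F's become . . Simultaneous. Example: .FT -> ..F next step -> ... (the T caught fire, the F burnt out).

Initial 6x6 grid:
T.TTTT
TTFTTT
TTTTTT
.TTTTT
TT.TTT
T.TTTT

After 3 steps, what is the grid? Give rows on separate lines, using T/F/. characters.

Step 1: 4 trees catch fire, 1 burn out
  T.FTTT
  TF.FTT
  TTFTTT
  .TTTTT
  TT.TTT
  T.TTTT
Step 2: 6 trees catch fire, 4 burn out
  T..FTT
  F...FT
  TF.FTT
  .TFTTT
  TT.TTT
  T.TTTT
Step 3: 7 trees catch fire, 6 burn out
  F...FT
  .....F
  F...FT
  .F.FTT
  TT.TTT
  T.TTTT

F...FT
.....F
F...FT
.F.FTT
TT.TTT
T.TTTT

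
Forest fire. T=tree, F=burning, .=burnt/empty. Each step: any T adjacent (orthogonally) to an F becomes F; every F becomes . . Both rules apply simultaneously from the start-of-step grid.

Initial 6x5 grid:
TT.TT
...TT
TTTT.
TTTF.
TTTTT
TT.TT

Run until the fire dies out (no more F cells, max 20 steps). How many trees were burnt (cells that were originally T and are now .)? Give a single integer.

Step 1: +3 fires, +1 burnt (F count now 3)
Step 2: +6 fires, +3 burnt (F count now 6)
Step 3: +6 fires, +6 burnt (F count now 6)
Step 4: +4 fires, +6 burnt (F count now 4)
Step 5: +1 fires, +4 burnt (F count now 1)
Step 6: +0 fires, +1 burnt (F count now 0)
Fire out after step 6
Initially T: 22, now '.': 28
Total burnt (originally-T cells now '.'): 20

Answer: 20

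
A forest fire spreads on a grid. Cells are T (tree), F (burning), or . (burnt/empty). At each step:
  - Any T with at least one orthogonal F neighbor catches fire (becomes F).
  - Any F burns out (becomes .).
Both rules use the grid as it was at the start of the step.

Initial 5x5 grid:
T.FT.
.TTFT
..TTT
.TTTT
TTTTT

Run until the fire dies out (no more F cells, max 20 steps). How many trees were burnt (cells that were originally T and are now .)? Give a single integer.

Answer: 16

Derivation:
Step 1: +4 fires, +2 burnt (F count now 4)
Step 2: +4 fires, +4 burnt (F count now 4)
Step 3: +3 fires, +4 burnt (F count now 3)
Step 4: +3 fires, +3 burnt (F count now 3)
Step 5: +1 fires, +3 burnt (F count now 1)
Step 6: +1 fires, +1 burnt (F count now 1)
Step 7: +0 fires, +1 burnt (F count now 0)
Fire out after step 7
Initially T: 17, now '.': 24
Total burnt (originally-T cells now '.'): 16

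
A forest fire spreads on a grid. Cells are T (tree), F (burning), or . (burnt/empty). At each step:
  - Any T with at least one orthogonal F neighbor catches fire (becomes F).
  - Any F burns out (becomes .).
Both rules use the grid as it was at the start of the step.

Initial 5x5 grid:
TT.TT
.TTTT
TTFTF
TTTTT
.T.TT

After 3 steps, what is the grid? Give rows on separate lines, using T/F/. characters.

Step 1: 6 trees catch fire, 2 burn out
  TT.TT
  .TFTF
  TF.F.
  TTFTF
  .T.TT
Step 2: 7 trees catch fire, 6 burn out
  TT.TF
  .F.F.
  F....
  TF.F.
  .T.TF
Step 3: 5 trees catch fire, 7 burn out
  TF.F.
  .....
  .....
  F....
  .F.F.

TF.F.
.....
.....
F....
.F.F.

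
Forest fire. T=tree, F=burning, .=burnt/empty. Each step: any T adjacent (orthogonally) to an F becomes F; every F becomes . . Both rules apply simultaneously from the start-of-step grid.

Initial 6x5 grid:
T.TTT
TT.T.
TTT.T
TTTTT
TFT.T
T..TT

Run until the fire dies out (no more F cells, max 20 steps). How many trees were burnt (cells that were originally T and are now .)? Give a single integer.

Answer: 18

Derivation:
Step 1: +3 fires, +1 burnt (F count now 3)
Step 2: +4 fires, +3 burnt (F count now 4)
Step 3: +4 fires, +4 burnt (F count now 4)
Step 4: +2 fires, +4 burnt (F count now 2)
Step 5: +3 fires, +2 burnt (F count now 3)
Step 6: +1 fires, +3 burnt (F count now 1)
Step 7: +1 fires, +1 burnt (F count now 1)
Step 8: +0 fires, +1 burnt (F count now 0)
Fire out after step 8
Initially T: 22, now '.': 26
Total burnt (originally-T cells now '.'): 18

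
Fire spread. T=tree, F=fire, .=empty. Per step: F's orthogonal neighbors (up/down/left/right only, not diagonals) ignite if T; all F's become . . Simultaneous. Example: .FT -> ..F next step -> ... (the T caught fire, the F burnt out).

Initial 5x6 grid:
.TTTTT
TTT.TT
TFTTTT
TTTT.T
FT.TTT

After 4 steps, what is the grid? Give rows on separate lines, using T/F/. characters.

Step 1: 6 trees catch fire, 2 burn out
  .TTTTT
  TFT.TT
  F.FTTT
  FFTT.T
  .F.TTT
Step 2: 5 trees catch fire, 6 burn out
  .FTTTT
  F.F.TT
  ...FTT
  ..FT.T
  ...TTT
Step 3: 3 trees catch fire, 5 burn out
  ..FTTT
  ....TT
  ....FT
  ...F.T
  ...TTT
Step 4: 4 trees catch fire, 3 burn out
  ...FTT
  ....FT
  .....F
  .....T
  ...FTT

...FTT
....FT
.....F
.....T
...FTT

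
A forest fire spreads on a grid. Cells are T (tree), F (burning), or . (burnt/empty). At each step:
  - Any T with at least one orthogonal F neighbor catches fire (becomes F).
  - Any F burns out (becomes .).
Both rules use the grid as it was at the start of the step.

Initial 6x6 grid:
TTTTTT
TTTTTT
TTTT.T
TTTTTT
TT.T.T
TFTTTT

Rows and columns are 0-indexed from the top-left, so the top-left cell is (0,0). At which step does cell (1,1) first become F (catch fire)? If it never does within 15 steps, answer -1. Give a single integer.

Step 1: cell (1,1)='T' (+3 fires, +1 burnt)
Step 2: cell (1,1)='T' (+3 fires, +3 burnt)
Step 3: cell (1,1)='T' (+5 fires, +3 burnt)
Step 4: cell (1,1)='F' (+5 fires, +5 burnt)
  -> target ignites at step 4
Step 5: cell (1,1)='.' (+6 fires, +5 burnt)
Step 6: cell (1,1)='.' (+4 fires, +6 burnt)
Step 7: cell (1,1)='.' (+3 fires, +4 burnt)
Step 8: cell (1,1)='.' (+2 fires, +3 burnt)
Step 9: cell (1,1)='.' (+1 fires, +2 burnt)
Step 10: cell (1,1)='.' (+0 fires, +1 burnt)
  fire out at step 10

4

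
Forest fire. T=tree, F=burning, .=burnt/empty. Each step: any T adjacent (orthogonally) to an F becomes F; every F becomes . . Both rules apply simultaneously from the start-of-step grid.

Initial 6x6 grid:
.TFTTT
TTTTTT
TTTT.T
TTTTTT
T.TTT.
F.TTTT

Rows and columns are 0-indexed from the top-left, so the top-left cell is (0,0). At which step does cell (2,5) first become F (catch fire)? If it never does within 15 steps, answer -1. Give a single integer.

Step 1: cell (2,5)='T' (+4 fires, +2 burnt)
Step 2: cell (2,5)='T' (+5 fires, +4 burnt)
Step 3: cell (2,5)='T' (+8 fires, +5 burnt)
Step 4: cell (2,5)='T' (+3 fires, +8 burnt)
Step 5: cell (2,5)='F' (+4 fires, +3 burnt)
  -> target ignites at step 5
Step 6: cell (2,5)='.' (+3 fires, +4 burnt)
Step 7: cell (2,5)='.' (+1 fires, +3 burnt)
Step 8: cell (2,5)='.' (+1 fires, +1 burnt)
Step 9: cell (2,5)='.' (+0 fires, +1 burnt)
  fire out at step 9

5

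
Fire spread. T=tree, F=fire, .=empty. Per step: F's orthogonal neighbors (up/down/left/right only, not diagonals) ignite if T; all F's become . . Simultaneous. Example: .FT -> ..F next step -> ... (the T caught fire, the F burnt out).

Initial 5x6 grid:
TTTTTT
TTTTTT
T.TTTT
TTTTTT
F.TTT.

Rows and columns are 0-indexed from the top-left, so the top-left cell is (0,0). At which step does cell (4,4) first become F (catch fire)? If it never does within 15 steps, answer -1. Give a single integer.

Step 1: cell (4,4)='T' (+1 fires, +1 burnt)
Step 2: cell (4,4)='T' (+2 fires, +1 burnt)
Step 3: cell (4,4)='T' (+2 fires, +2 burnt)
Step 4: cell (4,4)='T' (+5 fires, +2 burnt)
Step 5: cell (4,4)='T' (+5 fires, +5 burnt)
Step 6: cell (4,4)='F' (+5 fires, +5 burnt)
  -> target ignites at step 6
Step 7: cell (4,4)='.' (+3 fires, +5 burnt)
Step 8: cell (4,4)='.' (+2 fires, +3 burnt)
Step 9: cell (4,4)='.' (+1 fires, +2 burnt)
Step 10: cell (4,4)='.' (+0 fires, +1 burnt)
  fire out at step 10

6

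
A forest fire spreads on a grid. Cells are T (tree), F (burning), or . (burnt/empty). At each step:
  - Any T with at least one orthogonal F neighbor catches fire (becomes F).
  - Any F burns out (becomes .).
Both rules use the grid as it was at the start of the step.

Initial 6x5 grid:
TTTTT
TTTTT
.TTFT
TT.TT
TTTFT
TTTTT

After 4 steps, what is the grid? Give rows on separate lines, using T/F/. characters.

Step 1: 7 trees catch fire, 2 burn out
  TTTTT
  TTTFT
  .TF.F
  TT.FT
  TTF.F
  TTTFT
Step 2: 8 trees catch fire, 7 burn out
  TTTFT
  TTF.F
  .F...
  TT..F
  TF...
  TTF.F
Step 3: 6 trees catch fire, 8 burn out
  TTF.F
  TF...
  .....
  TF...
  F....
  TF...
Step 4: 4 trees catch fire, 6 burn out
  TF...
  F....
  .....
  F....
  .....
  F....

TF...
F....
.....
F....
.....
F....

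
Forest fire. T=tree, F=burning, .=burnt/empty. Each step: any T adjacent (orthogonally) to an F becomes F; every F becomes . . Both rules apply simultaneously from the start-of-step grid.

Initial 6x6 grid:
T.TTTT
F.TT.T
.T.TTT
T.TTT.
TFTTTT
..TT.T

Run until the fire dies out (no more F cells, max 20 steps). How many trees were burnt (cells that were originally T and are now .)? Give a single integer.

Answer: 23

Derivation:
Step 1: +3 fires, +2 burnt (F count now 3)
Step 2: +4 fires, +3 burnt (F count now 4)
Step 3: +3 fires, +4 burnt (F count now 3)
Step 4: +3 fires, +3 burnt (F count now 3)
Step 5: +3 fires, +3 burnt (F count now 3)
Step 6: +3 fires, +3 burnt (F count now 3)
Step 7: +3 fires, +3 burnt (F count now 3)
Step 8: +1 fires, +3 burnt (F count now 1)
Step 9: +0 fires, +1 burnt (F count now 0)
Fire out after step 9
Initially T: 24, now '.': 35
Total burnt (originally-T cells now '.'): 23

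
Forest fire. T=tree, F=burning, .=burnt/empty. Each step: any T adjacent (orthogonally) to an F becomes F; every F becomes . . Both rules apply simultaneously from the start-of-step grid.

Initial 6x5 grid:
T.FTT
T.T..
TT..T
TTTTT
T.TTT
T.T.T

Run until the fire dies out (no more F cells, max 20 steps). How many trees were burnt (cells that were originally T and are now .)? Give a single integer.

Answer: 3

Derivation:
Step 1: +2 fires, +1 burnt (F count now 2)
Step 2: +1 fires, +2 burnt (F count now 1)
Step 3: +0 fires, +1 burnt (F count now 0)
Fire out after step 3
Initially T: 20, now '.': 13
Total burnt (originally-T cells now '.'): 3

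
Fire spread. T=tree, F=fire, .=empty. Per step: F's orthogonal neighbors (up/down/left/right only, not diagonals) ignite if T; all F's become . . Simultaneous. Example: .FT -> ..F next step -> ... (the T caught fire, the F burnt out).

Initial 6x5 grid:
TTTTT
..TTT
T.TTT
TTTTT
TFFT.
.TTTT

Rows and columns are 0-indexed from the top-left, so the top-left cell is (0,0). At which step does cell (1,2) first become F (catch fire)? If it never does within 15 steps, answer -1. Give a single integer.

Step 1: cell (1,2)='T' (+6 fires, +2 burnt)
Step 2: cell (1,2)='T' (+4 fires, +6 burnt)
Step 3: cell (1,2)='F' (+5 fires, +4 burnt)
  -> target ignites at step 3
Step 4: cell (1,2)='.' (+3 fires, +5 burnt)
Step 5: cell (1,2)='.' (+3 fires, +3 burnt)
Step 6: cell (1,2)='.' (+2 fires, +3 burnt)
Step 7: cell (1,2)='.' (+0 fires, +2 burnt)
  fire out at step 7

3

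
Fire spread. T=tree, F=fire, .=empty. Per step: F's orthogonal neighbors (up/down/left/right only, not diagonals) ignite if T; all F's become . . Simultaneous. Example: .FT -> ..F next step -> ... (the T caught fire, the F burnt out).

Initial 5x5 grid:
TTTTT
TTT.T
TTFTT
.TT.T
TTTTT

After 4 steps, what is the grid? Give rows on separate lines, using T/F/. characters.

Step 1: 4 trees catch fire, 1 burn out
  TTTTT
  TTF.T
  TF.FT
  .TF.T
  TTTTT
Step 2: 6 trees catch fire, 4 burn out
  TTFTT
  TF..T
  F...F
  .F..T
  TTFTT
Step 3: 7 trees catch fire, 6 burn out
  TF.FT
  F...F
  .....
  ....F
  TF.FT
Step 4: 4 trees catch fire, 7 burn out
  F...F
  .....
  .....
  .....
  F...F

F...F
.....
.....
.....
F...F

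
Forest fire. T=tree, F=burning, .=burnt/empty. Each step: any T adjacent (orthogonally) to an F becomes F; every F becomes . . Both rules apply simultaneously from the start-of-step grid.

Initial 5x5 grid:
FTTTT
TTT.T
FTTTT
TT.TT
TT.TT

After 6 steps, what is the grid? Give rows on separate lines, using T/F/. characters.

Step 1: 4 trees catch fire, 2 burn out
  .FTTT
  FTT.T
  .FTTT
  FT.TT
  TT.TT
Step 2: 5 trees catch fire, 4 burn out
  ..FTT
  .FT.T
  ..FTT
  .F.TT
  FT.TT
Step 3: 4 trees catch fire, 5 burn out
  ...FT
  ..F.T
  ...FT
  ...TT
  .F.TT
Step 4: 3 trees catch fire, 4 burn out
  ....F
  ....T
  ....F
  ...FT
  ...TT
Step 5: 3 trees catch fire, 3 burn out
  .....
  ....F
  .....
  ....F
  ...FT
Step 6: 1 trees catch fire, 3 burn out
  .....
  .....
  .....
  .....
  ....F

.....
.....
.....
.....
....F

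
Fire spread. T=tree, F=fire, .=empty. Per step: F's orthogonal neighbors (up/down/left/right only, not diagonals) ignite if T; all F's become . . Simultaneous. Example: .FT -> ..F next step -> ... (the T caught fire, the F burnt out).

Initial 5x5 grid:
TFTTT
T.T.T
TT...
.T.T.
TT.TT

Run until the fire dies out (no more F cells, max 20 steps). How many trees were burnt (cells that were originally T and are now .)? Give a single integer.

Step 1: +2 fires, +1 burnt (F count now 2)
Step 2: +3 fires, +2 burnt (F count now 3)
Step 3: +2 fires, +3 burnt (F count now 2)
Step 4: +2 fires, +2 burnt (F count now 2)
Step 5: +1 fires, +2 burnt (F count now 1)
Step 6: +1 fires, +1 burnt (F count now 1)
Step 7: +1 fires, +1 burnt (F count now 1)
Step 8: +0 fires, +1 burnt (F count now 0)
Fire out after step 8
Initially T: 15, now '.': 22
Total burnt (originally-T cells now '.'): 12

Answer: 12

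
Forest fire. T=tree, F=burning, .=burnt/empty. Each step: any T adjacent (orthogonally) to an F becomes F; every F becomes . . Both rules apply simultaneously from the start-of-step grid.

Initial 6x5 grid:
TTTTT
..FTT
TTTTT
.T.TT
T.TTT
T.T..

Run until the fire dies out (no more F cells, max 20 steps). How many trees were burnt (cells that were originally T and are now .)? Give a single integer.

Step 1: +3 fires, +1 burnt (F count now 3)
Step 2: +5 fires, +3 burnt (F count now 5)
Step 3: +6 fires, +5 burnt (F count now 6)
Step 4: +2 fires, +6 burnt (F count now 2)
Step 5: +2 fires, +2 burnt (F count now 2)
Step 6: +1 fires, +2 burnt (F count now 1)
Step 7: +0 fires, +1 burnt (F count now 0)
Fire out after step 7
Initially T: 21, now '.': 28
Total burnt (originally-T cells now '.'): 19

Answer: 19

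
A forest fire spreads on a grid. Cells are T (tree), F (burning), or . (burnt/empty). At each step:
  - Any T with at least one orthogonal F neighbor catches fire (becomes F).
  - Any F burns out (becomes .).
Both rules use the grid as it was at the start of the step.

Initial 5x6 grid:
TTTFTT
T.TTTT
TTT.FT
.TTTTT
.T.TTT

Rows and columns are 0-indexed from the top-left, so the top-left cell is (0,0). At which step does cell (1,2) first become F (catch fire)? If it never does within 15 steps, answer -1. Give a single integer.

Step 1: cell (1,2)='T' (+6 fires, +2 burnt)
Step 2: cell (1,2)='F' (+7 fires, +6 burnt)
  -> target ignites at step 2
Step 3: cell (1,2)='.' (+5 fires, +7 burnt)
Step 4: cell (1,2)='.' (+3 fires, +5 burnt)
Step 5: cell (1,2)='.' (+2 fires, +3 burnt)
Step 6: cell (1,2)='.' (+0 fires, +2 burnt)
  fire out at step 6

2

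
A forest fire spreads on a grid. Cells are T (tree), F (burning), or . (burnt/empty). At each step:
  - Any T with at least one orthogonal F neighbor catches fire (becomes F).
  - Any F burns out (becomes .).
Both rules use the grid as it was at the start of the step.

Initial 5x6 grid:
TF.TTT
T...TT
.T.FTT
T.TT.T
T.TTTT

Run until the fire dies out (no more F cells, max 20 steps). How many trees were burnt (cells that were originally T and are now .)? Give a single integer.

Answer: 16

Derivation:
Step 1: +3 fires, +2 burnt (F count now 3)
Step 2: +5 fires, +3 burnt (F count now 5)
Step 3: +5 fires, +5 burnt (F count now 5)
Step 4: +3 fires, +5 burnt (F count now 3)
Step 5: +0 fires, +3 burnt (F count now 0)
Fire out after step 5
Initially T: 19, now '.': 27
Total burnt (originally-T cells now '.'): 16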